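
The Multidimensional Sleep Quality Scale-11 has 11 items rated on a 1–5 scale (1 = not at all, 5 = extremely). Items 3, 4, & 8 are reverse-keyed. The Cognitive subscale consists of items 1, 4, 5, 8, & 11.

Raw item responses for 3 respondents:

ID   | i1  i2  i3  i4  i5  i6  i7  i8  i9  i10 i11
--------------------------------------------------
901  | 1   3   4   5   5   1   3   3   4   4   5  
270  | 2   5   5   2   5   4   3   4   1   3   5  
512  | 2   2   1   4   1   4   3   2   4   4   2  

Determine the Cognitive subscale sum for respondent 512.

11

Respondent 512 raw: 2, 2, 1, 4, 1, 4, 3, 2, 4, 4, 2.
Cognitive items: 1, 4, 5, 8, 11.
Reverse-coded (reverse-coded value = 6 − response):
  item 1: 2
  item 4: 6 − 4 = 2
  item 5: 1
  item 8: 6 − 2 = 4
  item 11: 2
Sum = 2 + 2 + 1 + 4 + 2 = 11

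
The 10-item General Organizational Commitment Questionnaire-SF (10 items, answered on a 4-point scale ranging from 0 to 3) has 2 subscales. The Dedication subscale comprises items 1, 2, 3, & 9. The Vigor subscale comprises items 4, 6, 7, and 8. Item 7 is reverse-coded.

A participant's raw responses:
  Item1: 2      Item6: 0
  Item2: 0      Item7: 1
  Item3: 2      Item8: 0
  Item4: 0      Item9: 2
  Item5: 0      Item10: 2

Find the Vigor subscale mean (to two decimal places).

0.50

Vigor items: 4, 6, 7, 8.
Of these, item 7 is reverse-coded; on a 0–3 scale, reversed = 3 − raw.
  item 4: 0
  item 6: 0
  item 7: 3 − 1 = 2
  item 8: 0
Sum = 0 + 0 + 2 + 0 = 2
Mean = 2 / 4 = 0.50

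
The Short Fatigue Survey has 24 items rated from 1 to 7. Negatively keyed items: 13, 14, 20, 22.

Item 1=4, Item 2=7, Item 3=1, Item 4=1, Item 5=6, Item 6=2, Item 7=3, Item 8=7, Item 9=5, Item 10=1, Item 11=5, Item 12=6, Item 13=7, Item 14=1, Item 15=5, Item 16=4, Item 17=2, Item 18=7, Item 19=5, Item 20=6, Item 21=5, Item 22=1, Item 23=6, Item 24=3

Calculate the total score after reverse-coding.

Reversing items 13, 14, 20, and 22 with 8 − raw:
Total = 4 + 7 + 1 + 1 + 6 + 2 + 3 + 7 + 5 + 1 + 5 + 6 + (8−7) + (8−1) + 5 + 4 + 2 + 7 + 5 + (8−6) + 5 + (8−1) + 6 + 3
      = 4 + 7 + 1 + 1 + 6 + 2 + 3 + 7 + 5 + 1 + 5 + 6 + 1 + 7 + 5 + 4 + 2 + 7 + 5 + 2 + 5 + 7 + 6 + 3 = 102

102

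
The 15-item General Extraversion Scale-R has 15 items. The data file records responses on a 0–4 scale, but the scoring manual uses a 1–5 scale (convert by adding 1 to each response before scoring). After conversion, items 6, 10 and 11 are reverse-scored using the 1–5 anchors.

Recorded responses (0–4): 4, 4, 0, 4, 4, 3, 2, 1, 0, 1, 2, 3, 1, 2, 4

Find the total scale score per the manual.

50

Convert to 1–5: 5, 5, 1, 5, 5, 4, 3, 2, 1, 2, 3, 4, 2, 3, 5
Reverse-coded (reversed = (1+5) − raw = 6 − raw):
  item 6: 6 − 4 = 2
  item 10: 6 − 2 = 4
  item 11: 6 − 3 = 3
Scored: 5, 5, 1, 5, 5, 2, 3, 2, 1, 4, 3, 4, 2, 3, 5
Total = 50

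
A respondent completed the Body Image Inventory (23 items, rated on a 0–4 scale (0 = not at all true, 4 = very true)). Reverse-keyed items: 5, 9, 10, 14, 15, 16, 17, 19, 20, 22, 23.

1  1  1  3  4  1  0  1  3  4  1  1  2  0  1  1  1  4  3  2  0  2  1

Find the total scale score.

38

Reversing items 5, 9, 10, 14, 15, 16, 17, 19, 20, 22, and 23 with 4 − raw:
Total = 1 + 1 + 1 + 3 + (4−4) + 1 + 0 + 1 + (4−3) + (4−4) + 1 + 1 + 2 + (4−0) + (4−1) + (4−1) + (4−1) + 4 + (4−3) + (4−2) + 0 + (4−2) + (4−1)
      = 1 + 1 + 1 + 3 + 0 + 1 + 0 + 1 + 1 + 0 + 1 + 1 + 2 + 4 + 3 + 3 + 3 + 4 + 1 + 2 + 0 + 2 + 3 = 38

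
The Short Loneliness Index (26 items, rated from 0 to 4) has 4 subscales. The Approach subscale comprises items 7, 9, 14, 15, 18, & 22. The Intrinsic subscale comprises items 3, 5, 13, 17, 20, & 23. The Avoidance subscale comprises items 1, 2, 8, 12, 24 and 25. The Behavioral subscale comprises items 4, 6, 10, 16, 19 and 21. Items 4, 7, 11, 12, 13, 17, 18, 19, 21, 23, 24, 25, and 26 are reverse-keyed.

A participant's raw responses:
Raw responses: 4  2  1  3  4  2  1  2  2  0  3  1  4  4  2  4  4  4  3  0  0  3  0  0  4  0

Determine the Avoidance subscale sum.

Avoidance items: 1, 2, 8, 12, 24, 25.
Of these, items 12, 24 and 25 are reverse-keyed; on a 0–4 scale, reversed = 4 − raw.
  item 1: 4
  item 2: 2
  item 8: 2
  item 12: 4 − 1 = 3
  item 24: 4 − 0 = 4
  item 25: 4 − 4 = 0
Sum = 4 + 2 + 2 + 3 + 4 + 0 = 15

15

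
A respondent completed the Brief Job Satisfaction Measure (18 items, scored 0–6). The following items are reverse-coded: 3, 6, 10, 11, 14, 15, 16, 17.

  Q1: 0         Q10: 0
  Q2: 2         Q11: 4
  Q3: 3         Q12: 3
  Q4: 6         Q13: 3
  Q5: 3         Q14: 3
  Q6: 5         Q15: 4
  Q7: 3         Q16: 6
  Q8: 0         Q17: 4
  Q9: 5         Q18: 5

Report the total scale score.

Apply reverse scoring (on a 0–6 scale, reversed = 6 − raw):
  item 3: 6 − 3 = 3
  item 6: 6 − 5 = 1
  item 10: 6 − 0 = 6
  item 11: 6 − 4 = 2
  item 14: 6 − 3 = 3
  item 15: 6 − 4 = 2
  item 16: 6 − 6 = 0
  item 17: 6 − 4 = 2
Scored responses: 0, 2, 3, 6, 3, 1, 3, 0, 5, 6, 2, 3, 3, 3, 2, 0, 2, 5
Total = 0 + 2 + 3 + 6 + 3 + 1 + 3 + 0 + 5 + 6 + 2 + 3 + 3 + 3 + 2 + 0 + 2 + 5 = 49

49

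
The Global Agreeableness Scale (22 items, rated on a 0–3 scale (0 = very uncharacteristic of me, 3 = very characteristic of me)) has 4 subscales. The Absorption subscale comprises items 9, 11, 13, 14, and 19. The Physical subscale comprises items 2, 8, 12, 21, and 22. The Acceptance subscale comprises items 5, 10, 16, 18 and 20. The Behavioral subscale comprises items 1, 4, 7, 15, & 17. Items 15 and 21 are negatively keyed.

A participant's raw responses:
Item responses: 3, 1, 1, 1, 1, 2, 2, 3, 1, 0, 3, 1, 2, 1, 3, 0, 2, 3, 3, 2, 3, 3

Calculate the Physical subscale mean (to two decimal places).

Physical items: 2, 8, 12, 21, 22.
Of these, item 21 is negatively keyed; on a 0–3 scale, reversed = 3 − raw.
  item 2: 1
  item 8: 3
  item 12: 1
  item 21: 3 − 3 = 0
  item 22: 3
Sum = 1 + 3 + 1 + 0 + 3 = 8
Mean = 8 / 5 = 1.60

1.60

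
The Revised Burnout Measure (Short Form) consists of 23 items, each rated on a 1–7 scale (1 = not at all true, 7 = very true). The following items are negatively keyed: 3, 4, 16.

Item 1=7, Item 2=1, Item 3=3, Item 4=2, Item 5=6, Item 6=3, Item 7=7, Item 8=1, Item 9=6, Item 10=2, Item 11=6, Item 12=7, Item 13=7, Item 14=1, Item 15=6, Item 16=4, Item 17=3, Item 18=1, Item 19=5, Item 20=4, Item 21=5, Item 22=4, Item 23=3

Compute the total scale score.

100

Reversing items 3, 4, & 16 with 8 − raw:
Total = 7 + 1 + (8−3) + (8−2) + 6 + 3 + 7 + 1 + 6 + 2 + 6 + 7 + 7 + 1 + 6 + (8−4) + 3 + 1 + 5 + 4 + 5 + 4 + 3
      = 7 + 1 + 5 + 6 + 6 + 3 + 7 + 1 + 6 + 2 + 6 + 7 + 7 + 1 + 6 + 4 + 3 + 1 + 5 + 4 + 5 + 4 + 3 = 100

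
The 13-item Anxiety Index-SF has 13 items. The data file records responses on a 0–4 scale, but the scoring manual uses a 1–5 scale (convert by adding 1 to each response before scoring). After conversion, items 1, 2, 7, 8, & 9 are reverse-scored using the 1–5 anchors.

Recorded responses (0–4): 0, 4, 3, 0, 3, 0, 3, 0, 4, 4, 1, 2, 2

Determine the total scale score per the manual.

Convert to 1–5: 1, 5, 4, 1, 4, 1, 4, 1, 5, 5, 2, 3, 3
Reverse-coded (reversed = (1+5) − raw = 6 − raw):
  item 1: 6 − 1 = 5
  item 2: 6 − 5 = 1
  item 7: 6 − 4 = 2
  item 8: 6 − 1 = 5
  item 9: 6 − 5 = 1
Scored: 5, 1, 4, 1, 4, 1, 2, 5, 1, 5, 2, 3, 3
Total = 37

37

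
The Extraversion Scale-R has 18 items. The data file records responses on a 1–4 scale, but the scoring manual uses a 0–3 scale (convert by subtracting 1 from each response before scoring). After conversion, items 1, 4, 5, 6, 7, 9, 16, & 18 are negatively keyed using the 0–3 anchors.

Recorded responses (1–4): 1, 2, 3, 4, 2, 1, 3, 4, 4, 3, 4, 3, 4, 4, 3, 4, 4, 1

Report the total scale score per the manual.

36

Convert to 0–3: 0, 1, 2, 3, 1, 0, 2, 3, 3, 2, 3, 2, 3, 3, 2, 3, 3, 0
Reverse-coded (reversed = (0+3) − raw = 3 − raw):
  item 1: 3 − 0 = 3
  item 4: 3 − 3 = 0
  item 5: 3 − 1 = 2
  item 6: 3 − 0 = 3
  item 7: 3 − 2 = 1
  item 9: 3 − 3 = 0
  item 16: 3 − 3 = 0
  item 18: 3 − 0 = 3
Scored: 3, 1, 2, 0, 2, 3, 1, 3, 0, 2, 3, 2, 3, 3, 2, 0, 3, 3
Total = 36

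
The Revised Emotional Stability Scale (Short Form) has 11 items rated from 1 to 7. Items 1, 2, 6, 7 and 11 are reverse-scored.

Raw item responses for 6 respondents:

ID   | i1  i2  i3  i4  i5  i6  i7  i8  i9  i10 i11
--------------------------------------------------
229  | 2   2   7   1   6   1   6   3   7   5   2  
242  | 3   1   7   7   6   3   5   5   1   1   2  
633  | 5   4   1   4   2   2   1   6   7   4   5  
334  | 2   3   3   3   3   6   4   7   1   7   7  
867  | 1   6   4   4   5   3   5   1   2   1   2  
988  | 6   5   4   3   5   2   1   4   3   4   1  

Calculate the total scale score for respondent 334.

Respondent 334 raw: 2, 3, 3, 3, 3, 6, 4, 7, 1, 7, 7.
Reverse-coded (reverse-coded value = 8 − response):
  item 1: 8 − 2 = 6
  item 2: 8 − 3 = 5
  item 3: 3
  item 4: 3
  item 5: 3
  item 6: 8 − 6 = 2
  item 7: 8 − 4 = 4
  item 8: 7
  item 9: 1
  item 10: 7
  item 11: 8 − 7 = 1
Sum = 6 + 5 + 3 + 3 + 3 + 2 + 4 + 7 + 1 + 7 + 1 = 42

42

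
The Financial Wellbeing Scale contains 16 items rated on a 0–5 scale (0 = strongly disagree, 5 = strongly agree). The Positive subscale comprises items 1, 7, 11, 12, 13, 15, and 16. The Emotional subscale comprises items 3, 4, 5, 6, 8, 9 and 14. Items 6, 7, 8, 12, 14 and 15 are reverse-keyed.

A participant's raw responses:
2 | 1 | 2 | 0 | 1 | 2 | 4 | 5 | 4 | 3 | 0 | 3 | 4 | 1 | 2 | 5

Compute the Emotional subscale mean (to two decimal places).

2.00

Emotional items: 3, 4, 5, 6, 8, 9, 14.
Of these, items 6, 8, & 14 are reverse-keyed; on a 0–5 scale, reversed = 5 − raw.
  item 3: 2
  item 4: 0
  item 5: 1
  item 6: 5 − 2 = 3
  item 8: 5 − 5 = 0
  item 9: 4
  item 14: 5 − 1 = 4
Sum = 2 + 0 + 1 + 3 + 0 + 4 + 4 = 14
Mean = 14 / 7 = 2.00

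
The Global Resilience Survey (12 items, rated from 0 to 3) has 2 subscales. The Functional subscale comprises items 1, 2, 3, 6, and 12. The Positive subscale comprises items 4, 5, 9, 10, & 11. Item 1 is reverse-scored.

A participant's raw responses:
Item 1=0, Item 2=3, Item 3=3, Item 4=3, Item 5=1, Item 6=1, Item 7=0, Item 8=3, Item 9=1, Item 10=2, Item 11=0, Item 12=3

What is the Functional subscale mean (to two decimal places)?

2.60

Functional items: 1, 2, 3, 6, 12.
Of these, item 1 is reverse-scored; reversed = (0+3) − raw = 3 − raw.
  item 1: 3 − 0 = 3
  item 2: 3
  item 3: 3
  item 6: 1
  item 12: 3
Sum = 3 + 3 + 3 + 1 + 3 = 13
Mean = 13 / 5 = 2.60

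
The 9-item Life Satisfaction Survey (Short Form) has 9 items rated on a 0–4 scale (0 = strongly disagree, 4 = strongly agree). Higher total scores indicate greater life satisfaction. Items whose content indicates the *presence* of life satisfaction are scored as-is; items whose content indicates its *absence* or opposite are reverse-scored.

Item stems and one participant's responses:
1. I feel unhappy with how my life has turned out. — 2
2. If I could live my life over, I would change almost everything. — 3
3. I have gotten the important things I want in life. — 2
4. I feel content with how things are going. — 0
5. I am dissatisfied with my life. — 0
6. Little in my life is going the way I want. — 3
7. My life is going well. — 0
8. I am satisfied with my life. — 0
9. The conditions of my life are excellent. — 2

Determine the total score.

12

Items 1, 2, 5, 6 describe the absence/opposite of life satisfaction → reverse-score.
reversed = (0+4) − raw = 4 − raw.
  item 1: 4 − 2 = 2
  item 2: 4 − 3 = 1
  item 3: 2
  item 4: 0
  item 5: 4 − 0 = 4
  item 6: 4 − 3 = 1
  item 7: 0
  item 8: 0
  item 9: 2
Total = 2 + 1 + 2 + 0 + 4 + 1 + 0 + 0 + 2 = 12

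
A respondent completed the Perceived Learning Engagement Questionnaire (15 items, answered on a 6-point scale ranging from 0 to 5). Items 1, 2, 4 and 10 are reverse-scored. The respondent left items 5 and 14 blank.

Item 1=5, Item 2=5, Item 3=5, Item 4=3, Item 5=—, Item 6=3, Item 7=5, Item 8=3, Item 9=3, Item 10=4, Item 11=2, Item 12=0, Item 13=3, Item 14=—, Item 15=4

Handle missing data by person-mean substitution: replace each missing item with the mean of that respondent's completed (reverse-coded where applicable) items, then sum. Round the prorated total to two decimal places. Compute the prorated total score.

35.77

Reverse-coded (reversed = (0+5) − raw = 5 − raw):
  item 1: 5 − 5 = 0
  item 2: 5 − 5 = 0
  item 4: 5 − 3 = 2
  item 10: 5 − 4 = 1
Completed scored items (13 of 15): 0, 0, 5, 2, 3, 5, 3, 3, 1, 2, 0, 3, 4; sum = 31.
Person mean = 31 / 13 ≈ 2.3846
Prorated total = (31 / 13) × 15 = 35.77 (to 2 dp)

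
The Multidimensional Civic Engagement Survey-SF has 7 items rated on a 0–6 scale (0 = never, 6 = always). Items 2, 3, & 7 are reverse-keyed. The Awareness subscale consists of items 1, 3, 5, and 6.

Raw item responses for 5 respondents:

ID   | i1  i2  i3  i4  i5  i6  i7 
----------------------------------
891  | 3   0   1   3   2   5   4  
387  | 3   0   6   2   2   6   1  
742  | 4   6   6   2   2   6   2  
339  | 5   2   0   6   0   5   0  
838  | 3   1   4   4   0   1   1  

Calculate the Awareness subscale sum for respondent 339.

16

Respondent 339 raw: 5, 2, 0, 6, 0, 5, 0.
Awareness items: 1, 3, 5, 6.
Reverse-coded (reverse-coded value = 6 − response):
  item 1: 5
  item 3: 6 − 0 = 6
  item 5: 0
  item 6: 5
Sum = 5 + 6 + 0 + 5 = 16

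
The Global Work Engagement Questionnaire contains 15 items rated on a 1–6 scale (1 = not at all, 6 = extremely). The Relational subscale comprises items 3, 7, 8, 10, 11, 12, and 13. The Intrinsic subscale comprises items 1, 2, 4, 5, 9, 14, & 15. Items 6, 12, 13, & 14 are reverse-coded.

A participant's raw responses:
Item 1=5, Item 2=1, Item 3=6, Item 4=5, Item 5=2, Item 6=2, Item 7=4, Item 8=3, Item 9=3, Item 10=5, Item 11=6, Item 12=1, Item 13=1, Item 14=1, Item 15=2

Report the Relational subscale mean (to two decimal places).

Relational items: 3, 7, 8, 10, 11, 12, 13.
Of these, items 12 & 13 are reverse-coded; reverse-coded value = 7 − response.
  item 3: 6
  item 7: 4
  item 8: 3
  item 10: 5
  item 11: 6
  item 12: 7 − 1 = 6
  item 13: 7 − 1 = 6
Sum = 6 + 4 + 3 + 5 + 6 + 6 + 6 = 36
Mean = 36 / 7 = 5.14

5.14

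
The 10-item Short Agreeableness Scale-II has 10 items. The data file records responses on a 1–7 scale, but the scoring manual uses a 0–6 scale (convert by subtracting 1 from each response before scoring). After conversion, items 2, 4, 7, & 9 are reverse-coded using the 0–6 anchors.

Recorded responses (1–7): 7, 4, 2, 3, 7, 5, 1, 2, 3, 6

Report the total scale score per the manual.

40

Convert to 0–6: 6, 3, 1, 2, 6, 4, 0, 1, 2, 5
Reverse-coded (on a 0–6 scale, reversed = 6 − raw):
  item 2: 6 − 3 = 3
  item 4: 6 − 2 = 4
  item 7: 6 − 0 = 6
  item 9: 6 − 2 = 4
Scored: 6, 3, 1, 4, 6, 4, 6, 1, 4, 5
Total = 40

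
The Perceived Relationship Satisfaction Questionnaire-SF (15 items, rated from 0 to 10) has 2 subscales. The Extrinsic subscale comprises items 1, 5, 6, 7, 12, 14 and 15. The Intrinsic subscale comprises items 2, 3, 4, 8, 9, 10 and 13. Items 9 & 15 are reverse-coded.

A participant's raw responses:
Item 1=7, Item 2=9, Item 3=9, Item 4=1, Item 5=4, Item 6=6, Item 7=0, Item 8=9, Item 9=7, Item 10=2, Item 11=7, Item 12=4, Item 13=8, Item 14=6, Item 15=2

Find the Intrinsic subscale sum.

Intrinsic items: 2, 3, 4, 8, 9, 10, 13.
Of these, item 9 is reverse-coded; on a 0–10 scale, reversed = 10 − raw.
  item 2: 9
  item 3: 9
  item 4: 1
  item 8: 9
  item 9: 10 − 7 = 3
  item 10: 2
  item 13: 8
Sum = 9 + 9 + 1 + 9 + 3 + 2 + 8 = 41

41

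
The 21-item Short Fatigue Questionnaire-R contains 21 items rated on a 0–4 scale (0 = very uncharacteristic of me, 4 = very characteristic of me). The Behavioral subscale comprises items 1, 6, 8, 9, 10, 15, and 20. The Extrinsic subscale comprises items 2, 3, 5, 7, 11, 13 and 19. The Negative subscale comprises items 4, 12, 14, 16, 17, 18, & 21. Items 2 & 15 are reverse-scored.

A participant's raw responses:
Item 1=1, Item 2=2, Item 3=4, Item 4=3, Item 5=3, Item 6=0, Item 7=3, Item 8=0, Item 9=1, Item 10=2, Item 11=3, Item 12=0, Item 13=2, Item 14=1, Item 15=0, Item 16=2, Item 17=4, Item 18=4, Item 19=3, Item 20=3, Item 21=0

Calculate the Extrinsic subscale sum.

20

Extrinsic items: 2, 3, 5, 7, 11, 13, 19.
Of these, item 2 is reverse-scored; reversed = (0+4) − raw = 4 − raw.
  item 2: 4 − 2 = 2
  item 3: 4
  item 5: 3
  item 7: 3
  item 11: 3
  item 13: 2
  item 19: 3
Sum = 2 + 4 + 3 + 3 + 3 + 2 + 3 = 20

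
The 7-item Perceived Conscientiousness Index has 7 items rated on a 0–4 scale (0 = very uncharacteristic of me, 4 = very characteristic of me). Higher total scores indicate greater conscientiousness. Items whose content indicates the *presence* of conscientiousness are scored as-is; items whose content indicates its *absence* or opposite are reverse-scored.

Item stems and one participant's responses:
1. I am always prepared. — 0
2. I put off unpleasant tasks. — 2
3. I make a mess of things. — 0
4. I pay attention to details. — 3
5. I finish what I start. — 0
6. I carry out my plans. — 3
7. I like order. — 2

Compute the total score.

Items 2, 3 describe the absence/opposite of conscientiousness → reverse-score.
reverse-coded value = 4 − response.
  item 1: 0
  item 2: 4 − 2 = 2
  item 3: 4 − 0 = 4
  item 4: 3
  item 5: 0
  item 6: 3
  item 7: 2
Total = 0 + 2 + 4 + 3 + 0 + 3 + 2 = 14

14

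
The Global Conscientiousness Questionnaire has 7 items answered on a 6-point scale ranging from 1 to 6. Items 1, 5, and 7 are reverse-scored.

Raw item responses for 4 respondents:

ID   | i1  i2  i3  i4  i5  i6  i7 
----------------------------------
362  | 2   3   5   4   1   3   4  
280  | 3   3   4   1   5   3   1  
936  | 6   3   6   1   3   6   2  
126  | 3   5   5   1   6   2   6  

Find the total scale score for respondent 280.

23

Respondent 280 raw: 3, 3, 4, 1, 5, 3, 1.
Reverse-coded (reversed = (1+6) − raw = 7 − raw):
  item 1: 7 − 3 = 4
  item 2: 3
  item 3: 4
  item 4: 1
  item 5: 7 − 5 = 2
  item 6: 3
  item 7: 7 − 1 = 6
Sum = 4 + 3 + 4 + 1 + 2 + 3 + 6 = 23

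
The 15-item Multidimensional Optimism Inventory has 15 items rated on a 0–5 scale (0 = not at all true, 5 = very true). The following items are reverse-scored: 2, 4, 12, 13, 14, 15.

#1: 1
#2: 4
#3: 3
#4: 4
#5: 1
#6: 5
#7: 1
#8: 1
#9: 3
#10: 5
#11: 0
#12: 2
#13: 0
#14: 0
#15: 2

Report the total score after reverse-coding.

Apply reverse scoring (reversed = (0+5) − raw = 5 − raw):
  item 2: 5 − 4 = 1
  item 4: 5 − 4 = 1
  item 12: 5 − 2 = 3
  item 13: 5 − 0 = 5
  item 14: 5 − 0 = 5
  item 15: 5 − 2 = 3
Scored items: 1, 1, 3, 1, 1, 5, 1, 1, 3, 5, 0, 3, 5, 5, 3
Total = 1 + 1 + 3 + 1 + 1 + 5 + 1 + 1 + 3 + 5 + 0 + 3 + 5 + 5 + 3 = 38

38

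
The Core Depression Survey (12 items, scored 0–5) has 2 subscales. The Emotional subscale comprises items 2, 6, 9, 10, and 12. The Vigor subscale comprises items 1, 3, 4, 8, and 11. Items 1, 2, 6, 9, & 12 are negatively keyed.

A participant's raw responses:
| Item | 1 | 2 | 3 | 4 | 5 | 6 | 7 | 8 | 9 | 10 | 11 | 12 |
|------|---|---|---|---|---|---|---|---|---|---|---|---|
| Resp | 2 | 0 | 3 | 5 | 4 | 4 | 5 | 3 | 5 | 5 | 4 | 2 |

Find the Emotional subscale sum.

14

Emotional items: 2, 6, 9, 10, 12.
Of these, items 2, 6, 9 and 12 are negatively keyed; reverse-coded value = 5 − response.
  item 2: 5 − 0 = 5
  item 6: 5 − 4 = 1
  item 9: 5 − 5 = 0
  item 10: 5
  item 12: 5 − 2 = 3
Sum = 5 + 1 + 0 + 5 + 3 = 14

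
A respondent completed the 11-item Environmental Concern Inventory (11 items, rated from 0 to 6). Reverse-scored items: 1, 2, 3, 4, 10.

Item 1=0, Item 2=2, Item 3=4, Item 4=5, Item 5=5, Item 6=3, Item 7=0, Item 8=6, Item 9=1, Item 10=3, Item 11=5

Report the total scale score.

Reversing items 1, 2, 3, 4, & 10 with 6 − raw:
Total = (6−0) + (6−2) + (6−4) + (6−5) + 5 + 3 + 0 + 6 + 1 + (6−3) + 5
      = 6 + 4 + 2 + 1 + 5 + 3 + 0 + 6 + 1 + 3 + 5 = 36

36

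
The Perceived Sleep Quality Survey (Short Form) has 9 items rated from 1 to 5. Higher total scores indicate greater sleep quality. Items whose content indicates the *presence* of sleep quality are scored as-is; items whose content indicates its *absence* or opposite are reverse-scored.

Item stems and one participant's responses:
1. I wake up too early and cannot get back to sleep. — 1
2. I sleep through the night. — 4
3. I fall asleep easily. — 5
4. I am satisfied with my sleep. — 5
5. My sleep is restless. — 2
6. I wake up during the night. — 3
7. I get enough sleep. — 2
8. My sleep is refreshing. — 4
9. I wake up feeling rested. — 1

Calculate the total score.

Items 1, 5, 6 describe the absence/opposite of sleep quality → reverse-score.
reverse-coded value = 6 − response.
  item 1: 6 − 1 = 5
  item 2: 4
  item 3: 5
  item 4: 5
  item 5: 6 − 2 = 4
  item 6: 6 − 3 = 3
  item 7: 2
  item 8: 4
  item 9: 1
Total = 5 + 4 + 5 + 5 + 4 + 3 + 2 + 4 + 1 = 33

33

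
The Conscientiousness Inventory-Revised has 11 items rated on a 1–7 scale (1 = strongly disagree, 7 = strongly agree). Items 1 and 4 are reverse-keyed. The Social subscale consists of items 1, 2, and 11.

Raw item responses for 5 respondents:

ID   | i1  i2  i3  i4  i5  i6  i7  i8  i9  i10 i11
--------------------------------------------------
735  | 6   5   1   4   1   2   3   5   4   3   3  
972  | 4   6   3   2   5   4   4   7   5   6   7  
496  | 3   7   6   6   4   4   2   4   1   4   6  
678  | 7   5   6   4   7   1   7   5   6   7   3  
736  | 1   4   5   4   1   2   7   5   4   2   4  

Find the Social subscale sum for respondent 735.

10

Respondent 735 raw: 6, 5, 1, 4, 1, 2, 3, 5, 4, 3, 3.
Social items: 1, 2, 11.
Reverse-coded (reversed = (1+7) − raw = 8 − raw):
  item 1: 8 − 6 = 2
  item 2: 5
  item 11: 3
Sum = 2 + 5 + 3 = 10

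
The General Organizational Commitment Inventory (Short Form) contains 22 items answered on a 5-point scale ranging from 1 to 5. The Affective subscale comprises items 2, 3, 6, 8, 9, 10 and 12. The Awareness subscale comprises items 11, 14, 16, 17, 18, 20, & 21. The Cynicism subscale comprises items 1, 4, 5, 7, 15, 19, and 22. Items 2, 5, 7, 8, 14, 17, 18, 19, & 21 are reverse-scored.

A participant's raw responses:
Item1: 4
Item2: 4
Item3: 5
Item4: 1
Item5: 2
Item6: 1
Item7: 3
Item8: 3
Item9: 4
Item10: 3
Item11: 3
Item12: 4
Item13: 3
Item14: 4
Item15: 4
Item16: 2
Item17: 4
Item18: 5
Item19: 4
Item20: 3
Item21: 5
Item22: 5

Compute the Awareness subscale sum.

Awareness items: 11, 14, 16, 17, 18, 20, 21.
Of these, items 14, 17, 18, & 21 are reverse-scored; reversed = (1+5) − raw = 6 − raw.
  item 11: 3
  item 14: 6 − 4 = 2
  item 16: 2
  item 17: 6 − 4 = 2
  item 18: 6 − 5 = 1
  item 20: 3
  item 21: 6 − 5 = 1
Sum = 3 + 2 + 2 + 2 + 1 + 3 + 1 = 14

14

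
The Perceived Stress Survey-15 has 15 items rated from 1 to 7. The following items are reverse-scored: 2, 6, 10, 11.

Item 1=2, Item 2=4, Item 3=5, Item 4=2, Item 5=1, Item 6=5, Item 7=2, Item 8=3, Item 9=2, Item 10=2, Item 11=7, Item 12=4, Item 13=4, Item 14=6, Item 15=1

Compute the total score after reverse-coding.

Reverse-scored items use 8 − raw:
  item 2: 8 − 4 = 4
  item 6: 8 − 5 = 3
  item 10: 8 − 2 = 6
  item 11: 8 − 7 = 1
After reverse-coding: 2, 4, 5, 2, 1, 3, 2, 3, 2, 6, 1, 4, 4, 6, 1
Total = 2 + 4 + 5 + 2 + 1 + 3 + 2 + 3 + 2 + 6 + 1 + 4 + 4 + 6 + 1 = 46

46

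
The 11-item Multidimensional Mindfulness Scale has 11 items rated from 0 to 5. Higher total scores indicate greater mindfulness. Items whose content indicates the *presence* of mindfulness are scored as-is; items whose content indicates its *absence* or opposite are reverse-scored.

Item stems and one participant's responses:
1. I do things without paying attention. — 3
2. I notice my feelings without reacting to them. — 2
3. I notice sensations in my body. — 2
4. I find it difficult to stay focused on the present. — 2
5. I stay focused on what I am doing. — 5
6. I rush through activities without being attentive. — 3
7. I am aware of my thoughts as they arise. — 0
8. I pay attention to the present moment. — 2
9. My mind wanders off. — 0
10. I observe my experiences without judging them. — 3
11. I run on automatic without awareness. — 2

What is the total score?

29

Items 1, 4, 6, 9, 11 describe the absence/opposite of mindfulness → reverse-score.
reverse-coded value = 5 − response.
  item 1: 5 − 3 = 2
  item 2: 2
  item 3: 2
  item 4: 5 − 2 = 3
  item 5: 5
  item 6: 5 − 3 = 2
  item 7: 0
  item 8: 2
  item 9: 5 − 0 = 5
  item 10: 3
  item 11: 5 − 2 = 3
Total = 2 + 2 + 2 + 3 + 5 + 2 + 0 + 2 + 5 + 3 + 3 = 29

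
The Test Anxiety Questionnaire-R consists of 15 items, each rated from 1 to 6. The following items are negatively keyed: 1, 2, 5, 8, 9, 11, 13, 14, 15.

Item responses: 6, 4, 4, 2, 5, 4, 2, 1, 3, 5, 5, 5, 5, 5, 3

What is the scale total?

48

Apply reverse scoring (reverse-coded value = 7 − response):
  item 1: 7 − 6 = 1
  item 2: 7 − 4 = 3
  item 5: 7 − 5 = 2
  item 8: 7 − 1 = 6
  item 9: 7 − 3 = 4
  item 11: 7 − 5 = 2
  item 13: 7 − 5 = 2
  item 14: 7 − 5 = 2
  item 15: 7 − 3 = 4
Scored responses: 1, 3, 4, 2, 2, 4, 2, 6, 4, 5, 2, 5, 2, 2, 4
Total = 1 + 3 + 4 + 2 + 2 + 4 + 2 + 6 + 4 + 5 + 2 + 5 + 2 + 2 + 4 = 48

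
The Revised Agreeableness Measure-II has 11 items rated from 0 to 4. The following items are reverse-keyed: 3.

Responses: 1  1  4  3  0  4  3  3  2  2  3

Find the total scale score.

22

Reversing item 3 with 4 − raw:
Total = 1 + 1 + (4−4) + 3 + 0 + 4 + 3 + 3 + 2 + 2 + 3
      = 1 + 1 + 0 + 3 + 0 + 4 + 3 + 3 + 2 + 2 + 3 = 22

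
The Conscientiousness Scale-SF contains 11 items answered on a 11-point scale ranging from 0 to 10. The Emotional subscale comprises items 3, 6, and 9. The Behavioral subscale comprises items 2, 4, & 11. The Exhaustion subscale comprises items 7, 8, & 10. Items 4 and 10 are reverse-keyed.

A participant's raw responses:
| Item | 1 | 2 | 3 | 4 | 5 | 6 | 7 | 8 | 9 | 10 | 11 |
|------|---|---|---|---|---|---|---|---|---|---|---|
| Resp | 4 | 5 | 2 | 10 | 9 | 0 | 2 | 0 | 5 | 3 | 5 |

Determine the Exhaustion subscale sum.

9

Exhaustion items: 7, 8, 10.
Of these, item 10 is reverse-keyed; reverse-coded value = 10 − response.
  item 7: 2
  item 8: 0
  item 10: 10 − 3 = 7
Sum = 2 + 0 + 7 = 9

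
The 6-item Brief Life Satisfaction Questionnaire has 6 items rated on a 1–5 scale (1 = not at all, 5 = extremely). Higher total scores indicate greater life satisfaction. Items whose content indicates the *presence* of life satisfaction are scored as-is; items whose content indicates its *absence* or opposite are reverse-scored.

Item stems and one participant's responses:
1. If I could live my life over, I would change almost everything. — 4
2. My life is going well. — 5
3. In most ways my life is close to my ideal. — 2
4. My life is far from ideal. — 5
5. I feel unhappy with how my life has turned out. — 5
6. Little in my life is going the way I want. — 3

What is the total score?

Items 1, 4, 5, 6 describe the absence/opposite of life satisfaction → reverse-score.
on a 1–5 scale, reversed = 6 − raw.
  item 1: 6 − 4 = 2
  item 2: 5
  item 3: 2
  item 4: 6 − 5 = 1
  item 5: 6 − 5 = 1
  item 6: 6 − 3 = 3
Total = 2 + 5 + 2 + 1 + 1 + 3 = 14

14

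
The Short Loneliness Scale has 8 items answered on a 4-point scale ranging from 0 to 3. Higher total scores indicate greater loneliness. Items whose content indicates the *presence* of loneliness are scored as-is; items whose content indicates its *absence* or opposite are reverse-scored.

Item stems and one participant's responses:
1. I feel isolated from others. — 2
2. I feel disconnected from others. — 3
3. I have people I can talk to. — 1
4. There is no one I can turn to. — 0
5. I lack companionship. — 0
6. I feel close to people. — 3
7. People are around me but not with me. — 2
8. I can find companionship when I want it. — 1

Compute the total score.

Items 3, 6, 8 describe the absence/opposite of loneliness → reverse-score.
on a 0–3 scale, reversed = 3 − raw.
  item 1: 2
  item 2: 3
  item 3: 3 − 1 = 2
  item 4: 0
  item 5: 0
  item 6: 3 − 3 = 0
  item 7: 2
  item 8: 3 − 1 = 2
Total = 2 + 3 + 2 + 0 + 0 + 0 + 2 + 2 = 11

11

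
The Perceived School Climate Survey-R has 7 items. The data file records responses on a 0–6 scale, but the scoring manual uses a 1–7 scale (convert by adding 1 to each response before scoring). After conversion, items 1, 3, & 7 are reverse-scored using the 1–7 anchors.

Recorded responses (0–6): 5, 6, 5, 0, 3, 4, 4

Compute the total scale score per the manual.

Convert to 1–7: 6, 7, 6, 1, 4, 5, 5
Reverse-coded (reverse-coded value = 8 − response):
  item 1: 8 − 6 = 2
  item 3: 8 − 6 = 2
  item 7: 8 − 5 = 3
Scored: 2, 7, 2, 1, 4, 5, 3
Total = 24

24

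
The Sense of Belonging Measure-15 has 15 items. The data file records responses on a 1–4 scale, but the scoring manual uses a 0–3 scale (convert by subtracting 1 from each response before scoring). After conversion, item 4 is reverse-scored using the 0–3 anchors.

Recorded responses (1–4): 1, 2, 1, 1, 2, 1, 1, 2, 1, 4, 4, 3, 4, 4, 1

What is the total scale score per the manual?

20

Convert to 0–3: 0, 1, 0, 0, 1, 0, 0, 1, 0, 3, 3, 2, 3, 3, 0
Reverse-coded (on a 0–3 scale, reversed = 3 − raw):
  item 4: 3 − 0 = 3
Scored: 0, 1, 0, 3, 1, 0, 0, 1, 0, 3, 3, 2, 3, 3, 0
Total = 20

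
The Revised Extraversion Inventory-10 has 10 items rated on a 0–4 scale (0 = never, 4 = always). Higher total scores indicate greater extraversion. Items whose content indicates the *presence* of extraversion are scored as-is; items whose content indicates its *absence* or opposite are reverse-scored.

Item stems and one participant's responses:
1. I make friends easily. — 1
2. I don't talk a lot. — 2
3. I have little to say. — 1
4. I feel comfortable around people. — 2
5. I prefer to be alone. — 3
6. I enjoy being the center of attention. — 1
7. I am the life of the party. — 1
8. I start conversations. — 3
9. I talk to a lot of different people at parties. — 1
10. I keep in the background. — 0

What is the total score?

Items 2, 3, 5, 10 describe the absence/opposite of extraversion → reverse-score.
reversed = (0+4) − raw = 4 − raw.
  item 1: 1
  item 2: 4 − 2 = 2
  item 3: 4 − 1 = 3
  item 4: 2
  item 5: 4 − 3 = 1
  item 6: 1
  item 7: 1
  item 8: 3
  item 9: 1
  item 10: 4 − 0 = 4
Total = 1 + 2 + 3 + 2 + 1 + 1 + 1 + 3 + 1 + 4 = 19

19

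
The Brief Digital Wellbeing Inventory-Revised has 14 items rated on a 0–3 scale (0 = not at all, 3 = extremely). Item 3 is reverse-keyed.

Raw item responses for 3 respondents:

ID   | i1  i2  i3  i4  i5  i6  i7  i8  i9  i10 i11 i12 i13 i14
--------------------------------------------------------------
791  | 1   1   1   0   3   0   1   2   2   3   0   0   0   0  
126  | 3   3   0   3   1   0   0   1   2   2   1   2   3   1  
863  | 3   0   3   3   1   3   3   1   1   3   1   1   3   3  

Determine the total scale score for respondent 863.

Respondent 863 raw: 3, 0, 3, 3, 1, 3, 3, 1, 1, 3, 1, 1, 3, 3.
Reverse-coded (on a 0–3 scale, reversed = 3 − raw):
  item 1: 3
  item 2: 0
  item 3: 3 − 3 = 0
  item 4: 3
  item 5: 1
  item 6: 3
  item 7: 3
  item 8: 1
  item 9: 1
  item 10: 3
  item 11: 1
  item 12: 1
  item 13: 3
  item 14: 3
Sum = 3 + 0 + 0 + 3 + 1 + 3 + 3 + 1 + 1 + 3 + 1 + 1 + 3 + 3 = 26

26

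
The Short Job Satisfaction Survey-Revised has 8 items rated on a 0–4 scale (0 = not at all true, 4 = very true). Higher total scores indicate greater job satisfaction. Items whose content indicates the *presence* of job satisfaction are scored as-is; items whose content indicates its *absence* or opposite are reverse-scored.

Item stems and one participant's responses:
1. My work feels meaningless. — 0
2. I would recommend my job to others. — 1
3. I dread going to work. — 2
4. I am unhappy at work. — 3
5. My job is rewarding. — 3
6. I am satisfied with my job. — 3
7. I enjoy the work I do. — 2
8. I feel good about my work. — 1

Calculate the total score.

17

Items 1, 3, 4 describe the absence/opposite of job satisfaction → reverse-score.
on a 0–4 scale, reversed = 4 − raw.
  item 1: 4 − 0 = 4
  item 2: 1
  item 3: 4 − 2 = 2
  item 4: 4 − 3 = 1
  item 5: 3
  item 6: 3
  item 7: 2
  item 8: 1
Total = 4 + 1 + 2 + 1 + 3 + 3 + 2 + 1 = 17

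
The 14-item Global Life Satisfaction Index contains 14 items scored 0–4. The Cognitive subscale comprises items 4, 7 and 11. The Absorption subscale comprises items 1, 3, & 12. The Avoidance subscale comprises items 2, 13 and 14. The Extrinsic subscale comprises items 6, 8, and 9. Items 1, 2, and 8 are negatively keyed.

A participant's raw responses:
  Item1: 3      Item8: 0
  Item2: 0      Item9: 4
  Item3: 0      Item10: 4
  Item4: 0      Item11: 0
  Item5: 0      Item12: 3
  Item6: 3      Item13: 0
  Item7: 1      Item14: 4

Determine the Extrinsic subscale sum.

11

Extrinsic items: 6, 8, 9.
Of these, item 8 is negatively keyed; reversed = (0+4) − raw = 4 − raw.
  item 6: 3
  item 8: 4 − 0 = 4
  item 9: 4
Sum = 3 + 4 + 4 = 11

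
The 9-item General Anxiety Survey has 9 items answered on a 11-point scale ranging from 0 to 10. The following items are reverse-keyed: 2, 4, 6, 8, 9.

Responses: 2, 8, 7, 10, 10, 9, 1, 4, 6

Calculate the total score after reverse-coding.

Reversing items 2, 4, 6, 8 and 9 with 10 − raw:
Total = 2 + (10−8) + 7 + (10−10) + 10 + (10−9) + 1 + (10−4) + (10−6)
      = 2 + 2 + 7 + 0 + 10 + 1 + 1 + 6 + 4 = 33

33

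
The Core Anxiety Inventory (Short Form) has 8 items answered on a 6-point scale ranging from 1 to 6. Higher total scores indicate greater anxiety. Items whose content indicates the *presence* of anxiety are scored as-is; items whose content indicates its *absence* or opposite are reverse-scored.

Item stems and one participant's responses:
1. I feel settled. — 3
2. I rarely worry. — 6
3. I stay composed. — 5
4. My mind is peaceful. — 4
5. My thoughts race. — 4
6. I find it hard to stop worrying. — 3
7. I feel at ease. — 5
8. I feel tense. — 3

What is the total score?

Items 1, 2, 3, 4, 7 describe the absence/opposite of anxiety → reverse-score.
reversed = (1+6) − raw = 7 − raw.
  item 1: 7 − 3 = 4
  item 2: 7 − 6 = 1
  item 3: 7 − 5 = 2
  item 4: 7 − 4 = 3
  item 5: 4
  item 6: 3
  item 7: 7 − 5 = 2
  item 8: 3
Total = 4 + 1 + 2 + 3 + 4 + 3 + 2 + 3 = 22

22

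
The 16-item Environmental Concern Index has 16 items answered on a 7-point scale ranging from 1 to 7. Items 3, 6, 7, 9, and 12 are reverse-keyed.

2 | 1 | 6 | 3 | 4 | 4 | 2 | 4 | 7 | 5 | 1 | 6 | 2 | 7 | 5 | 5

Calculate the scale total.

54

Reversing items 3, 6, 7, 9, & 12 with 8 − raw:
Total = 2 + 1 + (8−6) + 3 + 4 + (8−4) + (8−2) + 4 + (8−7) + 5 + 1 + (8−6) + 2 + 7 + 5 + 5
      = 2 + 1 + 2 + 3 + 4 + 4 + 6 + 4 + 1 + 5 + 1 + 2 + 2 + 7 + 5 + 5 = 54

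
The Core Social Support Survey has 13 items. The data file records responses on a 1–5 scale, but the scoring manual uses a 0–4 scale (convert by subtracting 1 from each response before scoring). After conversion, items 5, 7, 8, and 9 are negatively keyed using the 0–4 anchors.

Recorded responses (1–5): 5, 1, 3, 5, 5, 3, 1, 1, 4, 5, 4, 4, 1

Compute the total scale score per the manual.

Convert to 0–4: 4, 0, 2, 4, 4, 2, 0, 0, 3, 4, 3, 3, 0
Reverse-coded (reverse-coded value = 4 − response):
  item 5: 4 − 4 = 0
  item 7: 4 − 0 = 4
  item 8: 4 − 0 = 4
  item 9: 4 − 3 = 1
Scored: 4, 0, 2, 4, 0, 2, 4, 4, 1, 4, 3, 3, 0
Total = 31

31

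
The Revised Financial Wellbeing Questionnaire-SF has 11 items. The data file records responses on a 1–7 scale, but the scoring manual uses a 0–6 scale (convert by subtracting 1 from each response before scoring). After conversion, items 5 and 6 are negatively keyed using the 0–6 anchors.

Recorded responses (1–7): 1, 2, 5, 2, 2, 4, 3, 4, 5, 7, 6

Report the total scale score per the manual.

Convert to 0–6: 0, 1, 4, 1, 1, 3, 2, 3, 4, 6, 5
Reverse-coded (reverse-coded value = 6 − response):
  item 5: 6 − 1 = 5
  item 6: 6 − 3 = 3
Scored: 0, 1, 4, 1, 5, 3, 2, 3, 4, 6, 5
Total = 34

34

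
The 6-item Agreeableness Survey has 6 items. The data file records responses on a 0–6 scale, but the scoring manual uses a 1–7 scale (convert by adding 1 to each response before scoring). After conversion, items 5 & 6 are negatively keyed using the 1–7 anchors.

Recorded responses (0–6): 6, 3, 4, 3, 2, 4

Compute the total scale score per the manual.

28

Convert to 1–7: 7, 4, 5, 4, 3, 5
Reverse-coded (reverse-coded value = 8 − response):
  item 5: 8 − 3 = 5
  item 6: 8 − 5 = 3
Scored: 7, 4, 5, 4, 5, 3
Total = 28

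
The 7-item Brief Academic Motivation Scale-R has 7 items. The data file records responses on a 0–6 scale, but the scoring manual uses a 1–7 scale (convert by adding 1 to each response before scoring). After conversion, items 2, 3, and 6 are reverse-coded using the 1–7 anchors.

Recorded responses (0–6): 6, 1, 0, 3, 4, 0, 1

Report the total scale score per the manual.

Convert to 1–7: 7, 2, 1, 4, 5, 1, 2
Reverse-coded (reverse-coded value = 8 − response):
  item 2: 8 − 2 = 6
  item 3: 8 − 1 = 7
  item 6: 8 − 1 = 7
Scored: 7, 6, 7, 4, 5, 7, 2
Total = 38

38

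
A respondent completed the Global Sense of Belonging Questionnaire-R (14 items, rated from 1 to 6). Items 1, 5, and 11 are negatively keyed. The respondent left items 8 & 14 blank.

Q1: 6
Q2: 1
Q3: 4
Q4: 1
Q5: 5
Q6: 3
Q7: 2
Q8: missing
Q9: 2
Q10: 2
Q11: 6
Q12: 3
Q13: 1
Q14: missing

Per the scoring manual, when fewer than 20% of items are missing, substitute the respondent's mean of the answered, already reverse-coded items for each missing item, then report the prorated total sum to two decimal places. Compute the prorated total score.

26.83

Reverse-coded (on a 1–6 scale, reversed = 7 − raw):
  item 1: 7 − 6 = 1
  item 5: 7 − 5 = 2
  item 11: 7 − 6 = 1
Completed scored items (12 of 14): 1, 1, 4, 1, 2, 3, 2, 2, 2, 1, 3, 1; sum = 23.
Person mean = 23 / 12 ≈ 1.9167
Prorated total = (23 / 12) × 14 = 26.83 (to 2 dp)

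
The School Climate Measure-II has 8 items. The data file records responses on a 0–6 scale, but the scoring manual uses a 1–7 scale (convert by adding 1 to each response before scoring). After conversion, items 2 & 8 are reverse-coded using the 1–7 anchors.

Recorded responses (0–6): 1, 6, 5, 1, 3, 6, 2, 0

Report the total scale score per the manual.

Convert to 1–7: 2, 7, 6, 2, 4, 7, 3, 1
Reverse-coded (reverse-coded value = 8 − response):
  item 2: 8 − 7 = 1
  item 8: 8 − 1 = 7
Scored: 2, 1, 6, 2, 4, 7, 3, 7
Total = 32

32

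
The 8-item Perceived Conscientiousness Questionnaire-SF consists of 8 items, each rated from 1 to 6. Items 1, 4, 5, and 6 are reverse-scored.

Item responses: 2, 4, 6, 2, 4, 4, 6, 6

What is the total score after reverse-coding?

Apply reverse scoring (reversed = (1+6) − raw = 7 − raw):
  item 1: 7 − 2 = 5
  item 4: 7 − 2 = 5
  item 5: 7 − 4 = 3
  item 6: 7 − 4 = 3
After reverse-coding: 5, 4, 6, 5, 3, 3, 6, 6
Total = 5 + 4 + 6 + 5 + 3 + 3 + 6 + 6 = 38

38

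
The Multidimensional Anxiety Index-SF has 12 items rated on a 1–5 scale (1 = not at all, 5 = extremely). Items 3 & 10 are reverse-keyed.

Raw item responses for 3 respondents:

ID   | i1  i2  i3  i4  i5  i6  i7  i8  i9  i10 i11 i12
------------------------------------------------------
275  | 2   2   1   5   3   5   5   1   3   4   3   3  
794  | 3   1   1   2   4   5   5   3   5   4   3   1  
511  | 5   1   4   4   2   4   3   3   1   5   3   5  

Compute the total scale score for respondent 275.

39

Respondent 275 raw: 2, 2, 1, 5, 3, 5, 5, 1, 3, 4, 3, 3.
Reverse-coded (reverse-coded value = 6 − response):
  item 1: 2
  item 2: 2
  item 3: 6 − 1 = 5
  item 4: 5
  item 5: 3
  item 6: 5
  item 7: 5
  item 8: 1
  item 9: 3
  item 10: 6 − 4 = 2
  item 11: 3
  item 12: 3
Sum = 2 + 2 + 5 + 5 + 3 + 5 + 5 + 1 + 3 + 2 + 3 + 3 = 39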